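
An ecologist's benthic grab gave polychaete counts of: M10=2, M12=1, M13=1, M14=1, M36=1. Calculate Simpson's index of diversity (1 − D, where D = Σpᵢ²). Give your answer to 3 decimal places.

0.778

Total N = 2+1+1+1+1 = 6, so the proportions are 0.33333, 0.16667, 0.16667, 0.16667, 0.16667 (working shown to 5 dp, full precision carried).
D = 0.33333² + 0.16667² + 0.16667² + 0.16667² + 0.16667² = 0.11111 + 0.02778 + 0.02778 + 0.02778 + 0.02778 = 0.22222.
So 1 − D = 0.77778, i.e. 0.778 to 3 decimal places.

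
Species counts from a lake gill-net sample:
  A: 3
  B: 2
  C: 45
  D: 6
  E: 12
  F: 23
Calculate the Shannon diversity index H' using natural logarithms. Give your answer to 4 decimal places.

Total N = 3+2+45+6+12+23 = 91, so the proportions are 0.032967, 0.021978, 0.494505, 0.065934, 0.131868, 0.252747 (working shown to 6 dp, full precision carried).
Each pᵢ ln pᵢ term: 0.032967×(-3.412247)=-0.112492, 0.021978×(-3.817712)=-0.083906, 0.494505×(-0.704197)=-0.348229, 0.065934×(-2.719100)=-0.179281, 0.131868×(-2.025953)=-0.267159, 0.252747×(-1.375365)=-0.347620.
Sum = -1.338686, so H' = 1.3387.

1.3387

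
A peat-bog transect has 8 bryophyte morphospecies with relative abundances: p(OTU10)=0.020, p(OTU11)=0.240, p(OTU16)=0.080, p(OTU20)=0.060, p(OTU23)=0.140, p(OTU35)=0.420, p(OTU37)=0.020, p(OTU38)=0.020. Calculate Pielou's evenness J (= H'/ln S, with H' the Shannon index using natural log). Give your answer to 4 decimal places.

H' = −Σ pᵢ ln pᵢ = −((-0.078240) + (-0.342508) + (-0.202058) + (-0.168805) + (-0.275256) + (-0.364350) + (-0.078240) + (-0.078240)) = 1.587698 (working shown to 6 dp, full precision carried).
With S = 8 species, ln S = 2.079442, so J = 1.587698/2.079442 = 0.763521, i.e. 0.7635 to 4 decimal places.

0.7635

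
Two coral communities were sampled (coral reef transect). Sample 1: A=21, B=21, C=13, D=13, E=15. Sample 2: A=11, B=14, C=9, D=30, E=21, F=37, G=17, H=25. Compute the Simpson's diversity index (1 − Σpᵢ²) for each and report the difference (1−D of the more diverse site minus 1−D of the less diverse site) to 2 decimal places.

0.06

Sample 1: N=83, proportions 0.253012, 0.253012, 0.156627, 0.156627, 0.180723, giving 1−D = 0.790245 (working shown to 6 dp, full precision carried).
Sample 2: N=164, proportions 0.067073, 0.085366, 0.054878, 0.182927, 0.128049, 0.22561, 0.103659, 0.152439, giving 1−D = 0.850461.
Difference = |0.790245 − 0.850461| = 0.060216, i.e. 0.06 to 2 decimal places.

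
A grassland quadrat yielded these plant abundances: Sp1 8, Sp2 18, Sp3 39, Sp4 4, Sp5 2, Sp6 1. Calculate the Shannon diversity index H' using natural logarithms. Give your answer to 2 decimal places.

Total N = 8+18+39+4+2+1 = 72, so the proportions are 0.1111, 0.25, 0.5417, 0.0556, 0.0278, 0.0139 (working shown to 4 dp, full precision carried).
Each pᵢ ln pᵢ term: 0.1111×(-2.1972)=-0.2441, 0.25×(-1.3863)=-0.3466, 0.5417×(-0.6131)=-0.3321, 0.0556×(-2.8904)=-0.1606, 0.0278×(-3.5835)=-0.0995, 0.0139×(-4.2767)=-0.0594.
Sum = -1.2423, so H' = 1.24.

1.24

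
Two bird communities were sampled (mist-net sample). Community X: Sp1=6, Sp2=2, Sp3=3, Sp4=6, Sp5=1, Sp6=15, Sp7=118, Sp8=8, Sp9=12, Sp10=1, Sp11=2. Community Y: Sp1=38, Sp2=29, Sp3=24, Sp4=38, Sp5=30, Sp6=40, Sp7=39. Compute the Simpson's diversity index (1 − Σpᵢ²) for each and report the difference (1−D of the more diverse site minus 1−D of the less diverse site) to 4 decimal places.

0.3302

Community X: N=174, proportions 0.0344828, 0.0114943, 0.0172414, 0.0344828, 0.0057471, 0.0862069, 0.6781609, 0.045977, 0.0689655, 0.0057471, 0.0114943, giving 1−D = 0.5227903 (working shown to 7 dp, full precision carried).
Community Y: N=238, proportions 0.1596639, 0.1218487, 0.1008403, 0.1596639, 0.1260504, 0.1680672, 0.1638655, giving 1−D = 0.8530118.
Difference = |0.5227903 − 0.8530118| = 0.3302215, i.e. 0.3302 to 4 decimal places.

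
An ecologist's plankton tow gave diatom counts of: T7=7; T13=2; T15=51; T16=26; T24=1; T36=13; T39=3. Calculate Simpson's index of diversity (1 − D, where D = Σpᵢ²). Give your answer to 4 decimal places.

Total N = 7+2+51+26+1+13+3 = 103, so the proportions are 0.067961, 0.019417, 0.495146, 0.252427, 0.009709, 0.126214, 0.029126 (working shown to 6 dp, full precision carried).
D = 0.067961² + 0.019417² + 0.495146² + 0.252427² + 0.009709² + 0.126214² + 0.029126² = 0.004619 + 0.000377 + 0.245169 + 0.063719 + 0.000094 + 0.015930 + 0.000848 = 0.330757.
So 1 − D = 0.669243, i.e. 0.6692 to 4 decimal places.

0.6692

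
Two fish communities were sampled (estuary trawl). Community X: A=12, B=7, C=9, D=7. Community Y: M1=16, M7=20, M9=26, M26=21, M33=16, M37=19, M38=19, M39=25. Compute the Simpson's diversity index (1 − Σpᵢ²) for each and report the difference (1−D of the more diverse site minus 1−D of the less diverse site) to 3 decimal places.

0.135

Community X: N=35, proportions 0.34286, 0.2, 0.25714, 0.2, giving 1−D = 0.73633 (working shown to 5 dp, full precision carried).
Community Y: N=162, proportions 0.09877, 0.12346, 0.16049, 0.12963, 0.09877, 0.11728, 0.11728, 0.15432, giving 1−D = 0.87136.
Difference = |0.73633 − 0.87136| = 0.13503, i.e. 0.135 to 3 decimal places.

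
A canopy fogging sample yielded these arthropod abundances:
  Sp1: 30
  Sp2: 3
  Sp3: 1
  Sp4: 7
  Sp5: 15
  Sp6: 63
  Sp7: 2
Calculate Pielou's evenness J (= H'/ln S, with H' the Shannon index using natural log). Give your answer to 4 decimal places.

0.6724

Total N = 30+3+1+7+15+63+2 = 121, so the proportions are 0.247934, 0.024793, 0.008264, 0.057851, 0.123967, 0.520661, 0.016529 (working shown to 6 dp, full precision carried).
H' = −Σ pᵢ ln pᵢ = −((-0.345767) + (-0.091666) + (-0.039635) + (-0.164869) + (-0.258811) + (-0.339813) + (-0.067812)) = 1.308372.
With S = 7 species, ln S = 1.945910, so J = 1.308372/1.945910 = 0.672370, i.e. 0.6724 to 4 decimal places.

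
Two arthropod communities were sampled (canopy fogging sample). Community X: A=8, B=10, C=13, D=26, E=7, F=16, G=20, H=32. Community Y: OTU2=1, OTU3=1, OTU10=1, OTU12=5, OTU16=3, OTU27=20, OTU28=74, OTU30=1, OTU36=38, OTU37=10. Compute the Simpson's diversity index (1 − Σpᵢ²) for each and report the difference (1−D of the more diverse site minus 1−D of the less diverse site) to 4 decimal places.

0.1573

Community X: N=132, proportions 0.060606061, 0.075757576, 0.098484848, 0.196969697, 0.053030303, 0.121212121, 0.151515152, 0.242424242, giving 1−D = 0.842860422 (working shown to 9 dp, full precision carried).
Community Y: N=154, proportions 0.006493506, 0.006493506, 0.006493506, 0.032467532, 0.019480519, 0.12987013, 0.480519481, 0.006493506, 0.246753247, 0.064935065, giving 1−D = 0.685528757.
Difference = |0.842860422 − 0.685528757| = 0.157331665, i.e. 0.1573 to 4 decimal places.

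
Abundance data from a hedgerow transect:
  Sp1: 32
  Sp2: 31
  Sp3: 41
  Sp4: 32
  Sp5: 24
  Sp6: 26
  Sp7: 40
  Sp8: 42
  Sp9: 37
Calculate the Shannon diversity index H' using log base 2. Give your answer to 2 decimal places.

3.15

Total N = 32+31+41+32+24+26+40+42+37 = 305, so the proportions are 0.1049, 0.1016, 0.1344, 0.1049, 0.0787, 0.0852, 0.1311, 0.1377, 0.1213 (working shown to 4 dp, full precision carried).
Each pᵢ log₂ pᵢ term: 0.1049×(-3.2527)=-0.3413, 0.1016×(-3.2985)=-0.3353, 0.1344×(-2.8951)=-0.3892, 0.1049×(-3.2527)=-0.3413, 0.0787×(-3.6677)=-0.2886, 0.0852×(-3.5522)=-0.3028, 0.1311×(-2.9307)=-0.3844, 0.1377×(-2.8603)=-0.3939, 0.1213×(-3.0432)=-0.3692.
Sum = -3.1458, so H' = 3.15.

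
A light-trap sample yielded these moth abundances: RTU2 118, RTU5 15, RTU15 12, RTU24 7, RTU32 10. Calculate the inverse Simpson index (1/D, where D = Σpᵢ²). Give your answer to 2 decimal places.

Total N = 118+15+12+7+10 = 162, so the proportions are 0.7284, 0.09259, 0.07407, 0.04321, 0.06173 (working shown to 5 dp, full precision carried).
D = 0.7284² + 0.09259² + 0.07407² + 0.04321² + 0.06173² = 0.53056 + 0.00857 + 0.00549 + 0.00187 + 0.00381 = 0.55030.
So 1/D = 1.8172, i.e. 1.82 to 2 decimal places.

1.82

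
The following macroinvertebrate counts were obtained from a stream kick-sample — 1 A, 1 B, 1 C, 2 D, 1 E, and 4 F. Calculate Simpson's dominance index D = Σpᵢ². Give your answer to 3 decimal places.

0.240

Total N = 1+1+1+2+1+4 = 10, so the proportions are 0.1, 0.1, 0.1, 0.2, 0.1, 0.4 (working shown to 5 dp, full precision carried).
D = 0.1² + 0.1² + 0.1² + 0.2² + 0.1² + 0.4² = 0.01000 + 0.01000 + 0.01000 + 0.04000 + 0.01000 + 0.16000 = 0.24000.
To 3 decimal places, D = 0.240.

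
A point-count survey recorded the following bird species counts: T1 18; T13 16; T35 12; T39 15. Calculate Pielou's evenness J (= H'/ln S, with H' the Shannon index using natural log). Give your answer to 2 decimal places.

Total N = 18+16+12+15 = 61, so the proportions are 0.2951, 0.2623, 0.1967, 0.2459 (working shown to 4 dp, full precision carried).
H' = −Σ pᵢ ln pᵢ = −((-0.3601) + (-0.3510) + (-0.3199) + (-0.3450)) = 1.3760.
With S = 4 species, ln S = 1.3863, so J = 1.3760/1.3863 = 0.9926, i.e. 0.99 to 2 decimal places.

0.99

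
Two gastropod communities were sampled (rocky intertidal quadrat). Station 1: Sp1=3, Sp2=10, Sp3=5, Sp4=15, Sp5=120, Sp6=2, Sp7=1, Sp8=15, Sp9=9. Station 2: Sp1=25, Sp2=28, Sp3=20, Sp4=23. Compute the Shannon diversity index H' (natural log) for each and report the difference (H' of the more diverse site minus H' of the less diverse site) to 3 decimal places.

Station 1: N=180, proportions 0.01667, 0.05556, 0.02778, 0.08333, 0.66667, 0.01111, 0.00556, 0.08333, 0.05, giving H' = 1.24145 (working shown to 5 dp, full precision carried).
Station 2: N=96, proportions 0.26042, 0.29167, 0.20833, 0.23958, giving H' = 1.37888.
Difference = |1.24145 − 1.37888| = 0.13743, i.e. 0.137 to 3 decimal places.

0.137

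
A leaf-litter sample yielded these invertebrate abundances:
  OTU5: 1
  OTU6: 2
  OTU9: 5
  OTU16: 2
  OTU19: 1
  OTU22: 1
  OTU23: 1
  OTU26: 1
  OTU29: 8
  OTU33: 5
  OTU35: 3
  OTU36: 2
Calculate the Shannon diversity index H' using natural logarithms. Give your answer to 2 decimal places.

2.21

Total N = 1+2+5+2+1+1+1+1+8+5+3+2 = 32, so the proportions are 0.0312, 0.0625, 0.1562, 0.0625, 0.0312, 0.0312, 0.0312, 0.0312, 0.25, 0.1562, 0.0938, 0.0625 (working shown to 4 dp, full precision carried).
Each pᵢ ln pᵢ term: 0.0312×(-3.4657)=-0.1083, 0.0625×(-2.7726)=-0.1733, 0.1562×(-1.8563)=-0.2900, 0.0625×(-2.7726)=-0.1733, 0.0312×(-3.4657)=-0.1083, 0.0312×(-3.4657)=-0.1083, 0.0312×(-3.4657)=-0.1083, 0.0312×(-3.4657)=-0.1083, 0.25×(-1.3863)=-0.3466, 0.1562×(-1.8563)=-0.2900, 0.0938×(-2.3671)=-0.2219, 0.0625×(-2.7726)=-0.1733.
Sum = -2.2100, so H' = 2.21.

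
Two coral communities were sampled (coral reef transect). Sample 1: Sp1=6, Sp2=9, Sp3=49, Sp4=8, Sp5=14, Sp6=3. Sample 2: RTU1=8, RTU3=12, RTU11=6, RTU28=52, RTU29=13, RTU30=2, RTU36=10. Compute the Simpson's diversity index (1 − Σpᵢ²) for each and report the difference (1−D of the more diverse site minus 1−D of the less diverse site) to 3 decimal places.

Sample 1: N=89, proportions 0.06742, 0.10112, 0.55056, 0.08989, 0.1573, 0.03371, giving 1−D = 0.64815 (working shown to 5 dp, full precision carried).
Sample 2: N=103, proportions 0.07767, 0.1165, 0.05825, 0.50485, 0.12621, 0.01942, 0.09709, giving 1−D = 0.69639.
Difference = |0.64815 − 0.69639| = 0.04824, i.e. 0.048 to 3 decimal places.

0.048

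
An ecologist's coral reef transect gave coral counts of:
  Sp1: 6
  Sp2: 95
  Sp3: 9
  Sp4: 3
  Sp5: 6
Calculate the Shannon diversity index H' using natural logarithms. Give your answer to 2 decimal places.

Total N = 6+95+9+3+6 = 119, so the proportions are 0.0504, 0.7983, 0.0756, 0.0252, 0.0504 (working shown to 4 dp, full precision carried).
Each pᵢ ln pᵢ term: 0.0504×(-2.9874)=-0.1506, 0.7983×(-0.2252)=-0.1798, 0.0756×(-2.5819)=-0.1953, 0.0252×(-3.6805)=-0.0928, 0.0504×(-2.9874)=-0.1506.
Sum = -0.7691, so H' = 0.77.

0.77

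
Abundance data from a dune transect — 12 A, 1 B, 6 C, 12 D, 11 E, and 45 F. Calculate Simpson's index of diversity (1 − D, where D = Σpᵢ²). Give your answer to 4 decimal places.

Total N = 12+1+6+12+11+45 = 87, so the proportions are 0.137931, 0.011494, 0.068966, 0.137931, 0.126437, 0.517241 (working shown to 6 dp, full precision carried).
D = 0.137931² + 0.011494² + 0.068966² + 0.137931² + 0.126437² + 0.517241² = 0.019025 + 0.000132 + 0.004756 + 0.019025 + 0.015986 + 0.267539 = 0.326463.
So 1 − D = 0.673537, i.e. 0.6735 to 4 decimal places.

0.6735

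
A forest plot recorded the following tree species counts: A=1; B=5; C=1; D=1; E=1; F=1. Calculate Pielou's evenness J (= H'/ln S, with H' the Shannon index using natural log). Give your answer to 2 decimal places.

0.84

Total N = 1+5+1+1+1+1 = 10, so the proportions are 0.1, 0.5, 0.1, 0.1, 0.1, 0.1 (working shown to 4 dp, full precision carried).
H' = −Σ pᵢ ln pᵢ = −((-0.2303) + (-0.3466) + (-0.2303) + (-0.2303) + (-0.2303) + (-0.2303)) = 1.4979.
With S = 6 species, ln S = 1.7918, so J = 1.4979/1.7918 = 0.8360, i.e. 0.84 to 2 decimal places.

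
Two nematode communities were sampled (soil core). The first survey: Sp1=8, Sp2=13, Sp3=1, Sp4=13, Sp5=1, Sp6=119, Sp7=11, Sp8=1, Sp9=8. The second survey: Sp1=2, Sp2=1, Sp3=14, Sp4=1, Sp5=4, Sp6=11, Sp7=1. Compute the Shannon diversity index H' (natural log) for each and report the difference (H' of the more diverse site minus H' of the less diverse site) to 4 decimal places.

The first survey: N=175, proportions 0.0457143, 0.0742857, 0.0057143, 0.0742857, 0.0057143, 0.68, 0.0628571, 0.0057143, 0.0457143, giving H' = 1.1930586 (working shown to 7 dp, full precision carried).
The second survey: N=34, proportions 0.0588235, 0.0294118, 0.4117647, 0.0294118, 0.1176471, 0.3235294, 0.0294118, giving H' = 1.4600334.
Difference = |1.1930586 − 1.4600334| = 0.2669748, i.e. 0.2670 to 4 decimal places.

0.2670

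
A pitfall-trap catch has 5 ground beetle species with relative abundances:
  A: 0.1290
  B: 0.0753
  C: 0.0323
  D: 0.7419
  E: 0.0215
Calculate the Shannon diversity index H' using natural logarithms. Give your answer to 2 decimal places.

0.87

Each pᵢ ln pᵢ term (working shown to 4 dp, full precision carried): 0.129×(-2.0479)=-0.2642, 0.0753×(-2.5863)=-0.1947, 0.0323×(-3.4327)=-0.1109, 0.7419×(-0.2985)=-0.2215, 0.0215×(-3.8397)=-0.0826.
Sum = -0.8738, so H' = 0.87.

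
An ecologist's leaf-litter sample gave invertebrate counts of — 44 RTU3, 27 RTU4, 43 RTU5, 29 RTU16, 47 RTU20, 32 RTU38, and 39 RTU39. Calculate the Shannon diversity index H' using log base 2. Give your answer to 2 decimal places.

Total N = 44+27+43+29+47+32+39 = 261, so the proportions are 0.1686, 0.1034, 0.1648, 0.1111, 0.1801, 0.1226, 0.1494 (working shown to 4 dp, full precision carried).
Each pᵢ log₂ pᵢ term: 0.1686×(-2.5685)=-0.4330, 0.1034×(-3.2730)=-0.3386, 0.1648×(-2.6016)=-0.4286, 0.1111×(-3.1699)=-0.3522, 0.1801×(-2.4733)=-0.4454, 0.1226×(-3.0279)=-0.3712, 0.1494×(-2.7425)=-0.4098.
Sum = -2.7788, so H' = 2.78.

2.78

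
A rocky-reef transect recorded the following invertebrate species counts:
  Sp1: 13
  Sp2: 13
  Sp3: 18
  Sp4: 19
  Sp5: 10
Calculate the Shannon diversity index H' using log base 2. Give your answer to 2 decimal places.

Total N = 13+13+18+19+10 = 73, so the proportions are 0.1781, 0.1781, 0.2466, 0.2603, 0.137 (working shown to 4 dp, full precision carried).
Each pᵢ log₂ pᵢ term: 0.1781×(-2.4894)=-0.4433, 0.1781×(-2.4894)=-0.4433, 0.2466×(-2.0199)=-0.4981, 0.2603×(-1.9419)=-0.5054, 0.137×(-2.8679)=-0.3929.
Sum = -2.2830, so H' = 2.28.

2.28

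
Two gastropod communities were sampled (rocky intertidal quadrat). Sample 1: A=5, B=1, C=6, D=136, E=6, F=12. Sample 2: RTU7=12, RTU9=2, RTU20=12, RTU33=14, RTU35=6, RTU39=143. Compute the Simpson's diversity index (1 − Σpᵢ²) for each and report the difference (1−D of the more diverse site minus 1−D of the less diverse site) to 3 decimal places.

Sample 1: N=166, proportions 0.03012, 0.006024, 0.036145, 0.819277, 0.036145, 0.072289, giving 1−D = 0.320003 (working shown to 6 dp, full precision carried).
Sample 2: N=189, proportions 0.063492, 0.010582, 0.063492, 0.074074, 0.031746, 0.756614, giving 1−D = 0.412866.
Difference = |0.320003 − 0.412866| = 0.092863, i.e. 0.093 to 3 decimal places.

0.093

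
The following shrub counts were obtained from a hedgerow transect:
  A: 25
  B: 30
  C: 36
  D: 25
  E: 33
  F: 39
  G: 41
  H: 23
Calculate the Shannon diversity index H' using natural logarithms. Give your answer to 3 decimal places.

2.059

Total N = 25+30+36+25+33+39+41+23 = 252, so the proportions are 0.09921, 0.11905, 0.14286, 0.09921, 0.13095, 0.15476, 0.1627, 0.09127 (working shown to 5 dp, full precision carried).
Each pᵢ ln pᵢ term: 0.09921×(-2.31055)=-0.22922, 0.11905×(-2.12823)=-0.25336, 0.14286×(-1.94591)=-0.27799, 0.09921×(-2.31055)=-0.22922, 0.13095×(-2.03292)=-0.26622, 0.15476×(-1.86587)=-0.28877, 0.1627×(-1.81586)=-0.29544, 0.09127×(-2.39393)=-0.21849.
Sum = -2.05870, so H' = 2.059.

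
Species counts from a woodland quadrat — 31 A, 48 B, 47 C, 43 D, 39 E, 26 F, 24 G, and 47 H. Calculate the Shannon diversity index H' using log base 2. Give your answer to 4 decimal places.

Total N = 31+48+47+43+39+26+24+47 = 305, so the proportions are 0.101639, 0.157377, 0.154098, 0.140984, 0.127869, 0.085246, 0.078689, 0.154098 (working shown to 6 dp, full precision carried).
Each pᵢ log₂ pᵢ term: 0.101639×(-3.298469)=-0.335254, 0.157377×(-2.667703)=-0.419835, 0.154098×(-2.698077)=-0.415769, 0.140984×(-2.826401)=-0.398476, 0.127869×(-2.967263)=-0.379421, 0.085246×(-3.552226)=-0.302813, 0.078689×(-3.667703)=-0.288606, 0.154098×(-2.698077)=-0.415769.
Sum = -2.955943, so H' = 2.9559.

2.9559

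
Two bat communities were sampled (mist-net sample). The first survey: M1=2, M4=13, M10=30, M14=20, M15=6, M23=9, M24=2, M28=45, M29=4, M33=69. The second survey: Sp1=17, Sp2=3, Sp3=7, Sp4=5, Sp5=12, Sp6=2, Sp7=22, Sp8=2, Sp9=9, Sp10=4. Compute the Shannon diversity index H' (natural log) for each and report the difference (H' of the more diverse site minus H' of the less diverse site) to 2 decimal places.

0.21

The first survey: N=200, proportions 0.01, 0.065, 0.15, 0.1, 0.03, 0.045, 0.01, 0.225, 0.02, 0.345, giving H' = 1.81036 (working shown to 5 dp, full precision carried).
The second survey: N=83, proportions 0.20482, 0.03614, 0.08434, 0.06024, 0.14458, 0.0241, 0.26506, 0.0241, 0.10843, 0.04819, giving H' = 2.02072.
Difference = |1.81036 − 2.02072| = 0.21036, i.e. 0.21 to 2 decimal places.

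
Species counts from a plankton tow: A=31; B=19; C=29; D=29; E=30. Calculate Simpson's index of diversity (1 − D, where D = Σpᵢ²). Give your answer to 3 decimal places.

0.795

Total N = 31+19+29+29+30 = 138, so the proportions are 0.22464, 0.13768, 0.21014, 0.21014, 0.21739 (working shown to 5 dp, full precision carried).
D = 0.22464² + 0.13768² + 0.21014² + 0.21014² + 0.21739² = 0.05046 + 0.01896 + 0.04416 + 0.04416 + 0.04726 = 0.20500.
So 1 − D = 0.79500, i.e. 0.795 to 3 decimal places.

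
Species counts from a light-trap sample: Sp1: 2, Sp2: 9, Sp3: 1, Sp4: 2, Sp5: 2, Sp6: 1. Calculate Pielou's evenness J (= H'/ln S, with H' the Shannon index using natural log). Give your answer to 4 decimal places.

Total N = 2+9+1+2+2+1 = 17, so the proportions are 0.117647, 0.529412, 0.058824, 0.117647, 0.117647, 0.058824 (working shown to 6 dp, full precision carried).
H' = −Σ pᵢ ln pᵢ = −((-0.251772) + (-0.336700) + (-0.166660) + (-0.251772) + (-0.251772) + (-0.166660)) = 1.425337.
With S = 6 species, ln S = 1.791759, so J = 1.425337/1.791759 = 0.795496, i.e. 0.7955 to 4 decimal places.

0.7955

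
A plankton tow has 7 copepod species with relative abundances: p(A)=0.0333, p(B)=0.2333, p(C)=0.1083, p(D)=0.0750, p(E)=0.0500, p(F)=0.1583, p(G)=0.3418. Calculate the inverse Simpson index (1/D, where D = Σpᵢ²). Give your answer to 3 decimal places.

4.602

D = 0.0333² + 0.2333² + 0.1083² + 0.075² + 0.05² + 0.1583² + 0.3418² = 0.0011089 + 0.0544289 + 0.0117289 + 0.0056250 + 0.0025000 + 0.0250589 + 0.1168272 = 0.2172778 (working shown to 7 dp, full precision carried).
So 1/D = 4.60240, i.e. 4.602 to 3 decimal places.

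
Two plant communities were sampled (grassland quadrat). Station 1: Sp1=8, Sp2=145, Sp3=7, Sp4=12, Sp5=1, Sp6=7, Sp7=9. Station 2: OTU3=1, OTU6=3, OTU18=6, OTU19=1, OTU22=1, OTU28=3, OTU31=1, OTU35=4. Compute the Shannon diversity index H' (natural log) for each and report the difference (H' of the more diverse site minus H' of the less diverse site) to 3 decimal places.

0.922

Station 1: N=189, proportions 0.042328, 0.767196, 0.037037, 0.063492, 0.005291, 0.037037, 0.047619, giving H' = 0.929056 (working shown to 6 dp, full precision carried).
Station 2: N=20, proportions 0.05, 0.15, 0.3, 0.05, 0.05, 0.15, 0.05, 0.2, giving H' = 1.851362.
Difference = |0.929056 − 1.851362| = 0.922306, i.e. 0.922 to 3 decimal places.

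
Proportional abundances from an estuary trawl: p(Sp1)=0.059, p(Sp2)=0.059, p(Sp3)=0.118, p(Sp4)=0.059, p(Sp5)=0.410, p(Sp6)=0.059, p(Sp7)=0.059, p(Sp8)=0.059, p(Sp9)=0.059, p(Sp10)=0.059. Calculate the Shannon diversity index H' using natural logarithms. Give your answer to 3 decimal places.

1.954

Each pᵢ ln pᵢ term (working shown to 5 dp, full precision carried): 0.059×(-2.83022)=-0.16698, 0.059×(-2.83022)=-0.16698, 0.118×(-2.13707)=-0.25217, 0.059×(-2.83022)=-0.16698, 0.41×(-0.89160)=-0.36556, 0.059×(-2.83022)=-0.16698, 0.059×(-2.83022)=-0.16698, 0.059×(-2.83022)=-0.16698, 0.059×(-2.83022)=-0.16698, 0.059×(-2.83022)=-0.16698.
Sum = -1.95359, so H' = 1.954.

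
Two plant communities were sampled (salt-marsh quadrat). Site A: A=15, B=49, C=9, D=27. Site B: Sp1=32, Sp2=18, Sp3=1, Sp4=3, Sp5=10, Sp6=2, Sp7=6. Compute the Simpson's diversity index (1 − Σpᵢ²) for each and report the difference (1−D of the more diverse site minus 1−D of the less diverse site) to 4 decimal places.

0.0546

Site A: N=100, proportions 0.15, 0.49, 0.09, 0.27, giving 1−D = 0.656400 (working shown to 6 dp, full precision carried).
Site B: N=72, proportions 0.444444, 0.25, 0.013889, 0.041667, 0.138889, 0.027778, 0.083333, giving 1−D = 0.711034.
Difference = |0.656400 − 0.711034| = 0.054634, i.e. 0.0546 to 4 decimal places.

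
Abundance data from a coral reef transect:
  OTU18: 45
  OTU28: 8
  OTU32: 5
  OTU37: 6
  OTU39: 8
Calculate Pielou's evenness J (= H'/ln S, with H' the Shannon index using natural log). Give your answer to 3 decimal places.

Total N = 45+8+5+6+8 = 72, so the proportions are 0.625, 0.11111, 0.06944, 0.08333, 0.11111 (working shown to 5 dp, full precision carried).
H' = −Σ pᵢ ln pᵢ = −((-0.29375) + (-0.24414) + (-0.18522) + (-0.20708) + (-0.24414)) = 1.17432.
With S = 5 species, ln S = 1.60944, so J = 1.17432/1.60944 = 0.72965, i.e. 0.730 to 3 decimal places.

0.730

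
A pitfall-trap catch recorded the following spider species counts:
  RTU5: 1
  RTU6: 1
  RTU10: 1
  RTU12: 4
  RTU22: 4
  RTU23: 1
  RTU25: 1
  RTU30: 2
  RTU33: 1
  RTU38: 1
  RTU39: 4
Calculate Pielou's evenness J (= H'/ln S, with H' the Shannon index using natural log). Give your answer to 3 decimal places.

Total N = 1+1+1+4+4+1+1+2+1+1+4 = 21, so the proportions are 0.04762, 0.04762, 0.04762, 0.19048, 0.19048, 0.04762, 0.04762, 0.09524, 0.04762, 0.04762, 0.19048 (working shown to 5 dp, full precision carried).
H' = −Σ pᵢ ln pᵢ = −((-0.14498) + (-0.14498) + (-0.14498) + (-0.31585) + (-0.31585) + (-0.14498) + (-0.14498) + (-0.22394) + (-0.14498) + (-0.14498) + (-0.31585)) = 2.18634.
With S = 11 species, ln S = 2.39790, so J = 2.18634/2.39790 = 0.91177, i.e. 0.912 to 3 decimal places.

0.912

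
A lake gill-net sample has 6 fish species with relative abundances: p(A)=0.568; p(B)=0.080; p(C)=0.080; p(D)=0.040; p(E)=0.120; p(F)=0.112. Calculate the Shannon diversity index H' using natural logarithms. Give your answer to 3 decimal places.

1.354

Each pᵢ ln pᵢ term (working shown to 5 dp, full precision carried): 0.568×(-0.56563)=-0.32128, 0.08×(-2.52573)=-0.20206, 0.08×(-2.52573)=-0.20206, 0.04×(-3.21888)=-0.12876, 0.12×(-2.12026)=-0.25443, 0.112×(-2.18926)=-0.24520.
Sum = -1.35378, so H' = 1.354.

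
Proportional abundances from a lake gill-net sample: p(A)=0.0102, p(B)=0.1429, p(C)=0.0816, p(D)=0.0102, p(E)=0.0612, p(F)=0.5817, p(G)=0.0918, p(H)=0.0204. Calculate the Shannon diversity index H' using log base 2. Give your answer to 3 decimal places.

1.963

Each pᵢ log₂ pᵢ term (working shown to 5 dp, full precision carried): 0.0102×(-6.61529)=-0.06748, 0.1429×(-2.80692)=-0.40111, 0.0816×(-3.61529)=-0.29501, 0.0102×(-6.61529)=-0.06748, 0.0612×(-4.03032)=-0.24666, 0.5817×(-0.78165)=-0.45469, 0.0918×(-3.44536)=-0.31628, 0.0204×(-5.61529)=-0.11455.
Sum = -1.96325, so H' = 1.963.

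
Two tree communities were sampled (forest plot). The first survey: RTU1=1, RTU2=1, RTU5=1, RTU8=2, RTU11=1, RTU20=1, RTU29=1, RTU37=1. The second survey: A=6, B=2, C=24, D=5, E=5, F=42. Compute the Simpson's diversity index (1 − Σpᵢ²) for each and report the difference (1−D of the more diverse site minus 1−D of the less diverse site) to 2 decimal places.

The first survey: N=9, proportions 0.1111, 0.1111, 0.1111, 0.2222, 0.1111, 0.1111, 0.1111, 0.1111, giving 1−D = 0.8642 (working shown to 4 dp, full precision carried).
The second survey: N=84, proportions 0.0714, 0.0238, 0.2857, 0.0595, 0.0595, 0.5, giving 1−D = 0.6556.
Difference = |0.8642 − 0.6556| = 0.2086, i.e. 0.21 to 2 decimal places.

0.21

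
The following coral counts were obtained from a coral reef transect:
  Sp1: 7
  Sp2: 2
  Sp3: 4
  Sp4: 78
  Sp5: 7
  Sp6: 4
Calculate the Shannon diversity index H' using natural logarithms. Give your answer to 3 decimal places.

Total N = 7+2+4+78+7+4 = 102, so the proportions are 0.06863, 0.01961, 0.03922, 0.76471, 0.06863, 0.03922 (working shown to 5 dp, full precision carried).
Each pᵢ ln pᵢ term: 0.06863×(-2.67906)=-0.18386, 0.01961×(-3.93183)=-0.07709, 0.03922×(-3.23868)=-0.12701, 0.76471×(-0.26826)=-0.20514, 0.06863×(-2.67906)=-0.18386, 0.03922×(-3.23868)=-0.12701.
Sum = -0.90397, so H' = 0.904.

0.904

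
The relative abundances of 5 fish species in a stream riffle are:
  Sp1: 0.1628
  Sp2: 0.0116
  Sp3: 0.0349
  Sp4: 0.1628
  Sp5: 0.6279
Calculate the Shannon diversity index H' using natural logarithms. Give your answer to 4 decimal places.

1.0520

Each pᵢ ln pᵢ term (working shown to 6 dp, full precision carried): 0.1628×(-1.815233)=-0.295520, 0.0116×(-4.456750)=-0.051698, 0.0349×(-3.355268)=-0.117099, 0.1628×(-1.815233)=-0.295520, 0.6279×(-0.465374)=-0.292209.
Sum = -1.052046, so H' = 1.0520.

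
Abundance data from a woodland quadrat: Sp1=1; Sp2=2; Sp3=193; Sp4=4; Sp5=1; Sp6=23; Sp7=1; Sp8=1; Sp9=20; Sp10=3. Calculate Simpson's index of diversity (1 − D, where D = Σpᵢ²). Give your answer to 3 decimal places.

0.384

Total N = 1+2+193+4+1+23+1+1+20+3 = 249, so the proportions are 0.00402, 0.00803, 0.7751, 0.01606, 0.00402, 0.09237, 0.00402, 0.00402, 0.08032, 0.01205 (working shown to 5 dp, full precision carried).
D = 0.00402² + 0.00803² + 0.7751² + 0.01606² + 0.00402² + 0.09237² + 0.00402² + 0.00402² + 0.08032² + 0.01205² = 0.00002 + 0.00006 + 0.60078 + 0.00026 + 0.00002 + 0.00853 + 0.00002 + 0.00002 + 0.00645 + 0.00015 = 0.61630.
So 1 − D = 0.38370, i.e. 0.384 to 3 decimal places.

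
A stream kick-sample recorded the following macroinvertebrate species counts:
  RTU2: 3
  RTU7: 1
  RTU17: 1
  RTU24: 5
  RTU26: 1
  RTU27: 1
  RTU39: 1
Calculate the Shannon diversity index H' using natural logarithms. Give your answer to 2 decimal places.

1.69

Total N = 3+1+1+5+1+1+1 = 13, so the proportions are 0.2308, 0.0769, 0.0769, 0.3846, 0.0769, 0.0769, 0.0769 (working shown to 4 dp, full precision carried).
Each pᵢ ln pᵢ term: 0.2308×(-1.4663)=-0.3384, 0.0769×(-2.5649)=-0.1973, 0.0769×(-2.5649)=-0.1973, 0.3846×(-0.9555)=-0.3675, 0.0769×(-2.5649)=-0.1973, 0.0769×(-2.5649)=-0.1973, 0.0769×(-2.5649)=-0.1973.
Sum = -1.6924, so H' = 1.69.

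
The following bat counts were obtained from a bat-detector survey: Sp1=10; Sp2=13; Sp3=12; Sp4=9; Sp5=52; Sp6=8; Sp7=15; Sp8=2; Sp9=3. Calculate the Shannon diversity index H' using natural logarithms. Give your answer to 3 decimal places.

1.809

Total N = 10+13+12+9+52+8+15+2+3 = 124, so the proportions are 0.08065, 0.10484, 0.09677, 0.07258, 0.41935, 0.06452, 0.12097, 0.01613, 0.02419 (working shown to 5 dp, full precision carried).
Each pᵢ ln pᵢ term: 0.08065×(-2.51770)=-0.20304, 0.10484×(-2.25533)=-0.23645, 0.09677×(-2.33537)=-0.22600, 0.07258×(-2.62306)=-0.19038, 0.41935×(-0.86904)=-0.36444, 0.06452×(-2.74084)=-0.17683, 0.12097×(-2.11223)=-0.25551, 0.01613×(-4.12713)=-0.06657, 0.02419×(-3.72167)=-0.09004.
Sum = -1.80926, so H' = 1.809.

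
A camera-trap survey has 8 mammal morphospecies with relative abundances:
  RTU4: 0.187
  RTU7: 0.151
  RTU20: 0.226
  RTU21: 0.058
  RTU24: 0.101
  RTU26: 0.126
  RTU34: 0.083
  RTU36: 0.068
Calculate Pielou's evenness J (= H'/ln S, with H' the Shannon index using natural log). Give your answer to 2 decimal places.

0.95

H' = −Σ pᵢ ln pᵢ = −((-0.3135) + (-0.2855) + (-0.3361) + (-0.1651) + (-0.2316) + (-0.2610) + (-0.2066) + (-0.1828)) = 1.9822 (working shown to 4 dp, full precision carried).
With S = 8 species, ln S = 2.0794, so J = 1.9822/2.0794 = 0.9532, i.e. 0.95 to 2 decimal places.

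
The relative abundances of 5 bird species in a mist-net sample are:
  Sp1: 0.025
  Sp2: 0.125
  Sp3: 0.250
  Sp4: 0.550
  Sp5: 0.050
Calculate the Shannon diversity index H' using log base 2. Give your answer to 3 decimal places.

1.699

Each pᵢ log₂ pᵢ term (working shown to 5 dp, full precision carried): 0.025×(-5.32193)=-0.13305, 0.125×(-3.00000)=-0.37500, 0.25×(-2.00000)=-0.50000, 0.55×(-0.86250)=-0.47437, 0.05×(-4.32193)=-0.21610.
Sum = -1.69852, so H' = 1.699.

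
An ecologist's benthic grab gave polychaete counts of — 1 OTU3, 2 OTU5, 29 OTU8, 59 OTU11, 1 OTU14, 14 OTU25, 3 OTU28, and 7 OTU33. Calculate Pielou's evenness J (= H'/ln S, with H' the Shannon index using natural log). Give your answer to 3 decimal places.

Total N = 1+2+29+59+1+14+3+7 = 116, so the proportions are 0.00862, 0.01724, 0.25, 0.50862, 0.00862, 0.12069, 0.02586, 0.06034 (working shown to 5 dp, full precision carried).
H' = −Σ pᵢ ln pᵢ = −((-0.04098) + (-0.07001) + (-0.34657) + (-0.34385) + (-0.04098) + (-0.25520) + (-0.09453) + (-0.16943)) = 1.36155.
With S = 8 species, ln S = 2.07944, so J = 1.36155/2.07944 = 0.65477, i.e. 0.655 to 3 decimal places.

0.655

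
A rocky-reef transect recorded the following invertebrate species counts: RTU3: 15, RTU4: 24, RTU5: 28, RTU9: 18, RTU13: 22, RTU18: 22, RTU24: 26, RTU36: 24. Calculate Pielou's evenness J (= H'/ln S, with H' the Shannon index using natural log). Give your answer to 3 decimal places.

0.992

Total N = 15+24+28+18+22+22+26+24 = 179, so the proportions are 0.0838, 0.13408, 0.15642, 0.10056, 0.12291, 0.12291, 0.14525, 0.13408 (working shown to 5 dp, full precision carried).
H' = −Σ pᵢ ln pᵢ = −((-0.20777) + (-0.26941) + (-0.29020) + (-0.23098) + (-0.25765) + (-0.25765) + (-0.28023) + (-0.26941)) = 2.06330.
With S = 8 species, ln S = 2.07944, so J = 2.06330/2.07944 = 0.99224, i.e. 0.992 to 3 decimal places.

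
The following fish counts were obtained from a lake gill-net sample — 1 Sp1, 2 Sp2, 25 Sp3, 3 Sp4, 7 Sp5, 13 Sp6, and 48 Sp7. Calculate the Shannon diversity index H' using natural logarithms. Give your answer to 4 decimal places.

1.3836

Total N = 1+2+25+3+7+13+48 = 99, so the proportions are 0.010101, 0.020202, 0.252525, 0.030303, 0.070707, 0.131313, 0.484848 (working shown to 6 dp, full precision carried).
Each pᵢ ln pᵢ term: 0.010101×(-4.595120)=-0.046415, 0.020202×(-3.901973)=-0.078828, 0.252525×(-1.376244)=-0.347536, 0.030303×(-3.496508)=-0.105955, 0.070707×(-2.649210)=-0.187318, 0.131313×(-2.030170)=-0.266588, 0.484848×(-0.723919)=-0.350991.
Sum = -1.383631, so H' = 1.3836.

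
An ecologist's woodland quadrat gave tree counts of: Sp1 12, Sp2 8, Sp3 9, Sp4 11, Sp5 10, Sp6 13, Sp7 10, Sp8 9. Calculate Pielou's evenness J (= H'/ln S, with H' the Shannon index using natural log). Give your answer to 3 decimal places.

Total N = 12+8+9+11+10+13+10+9 = 82, so the proportions are 0.14634, 0.09756, 0.10976, 0.13415, 0.12195, 0.15854, 0.12195, 0.10976 (working shown to 5 dp, full precision carried).
H' = −Σ pᵢ ln pᵢ = −((-0.28124) + (-0.22705) + (-0.24251) + (-0.26948) + (-0.25660) + (-0.29199) + (-0.25660) + (-0.24251)) = 2.06797.
With S = 8 species, ln S = 2.07944, so J = 2.06797/2.07944 = 0.99448, i.e. 0.994 to 3 decimal places.

0.994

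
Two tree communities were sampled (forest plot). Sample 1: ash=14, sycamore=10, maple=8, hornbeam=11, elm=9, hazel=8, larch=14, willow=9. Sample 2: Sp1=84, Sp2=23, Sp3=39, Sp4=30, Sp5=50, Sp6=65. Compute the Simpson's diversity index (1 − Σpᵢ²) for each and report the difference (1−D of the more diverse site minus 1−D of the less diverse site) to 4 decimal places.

Sample 1: N=83, proportions 0.168675, 0.120482, 0.096386, 0.13253, 0.108434, 0.096386, 0.168675, 0.108434, giving 1−D = 0.868921 (working shown to 6 dp, full precision carried).
Sample 2: N=291, proportions 0.28866, 0.079038, 0.134021, 0.103093, 0.171821, 0.223368, giving 1−D = 0.802423.
Difference = |0.868921 − 0.802423| = 0.066498, i.e. 0.0665 to 4 decimal places.

0.0665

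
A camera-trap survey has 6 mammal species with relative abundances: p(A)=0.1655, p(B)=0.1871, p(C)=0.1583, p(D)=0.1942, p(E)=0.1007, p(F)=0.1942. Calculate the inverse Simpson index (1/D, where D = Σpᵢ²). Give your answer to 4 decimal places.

5.7796

D = 0.1655² + 0.1871² + 0.1583² + 0.1942² + 0.1007² + 0.1942² = 0.02739025 + 0.03500641 + 0.02505889 + 0.03771364 + 0.01014049 + 0.03771364 = 0.17302332 (working shown to 8 dp, full precision carried).
So 1/D = 5.779568, i.e. 5.7796 to 4 decimal places.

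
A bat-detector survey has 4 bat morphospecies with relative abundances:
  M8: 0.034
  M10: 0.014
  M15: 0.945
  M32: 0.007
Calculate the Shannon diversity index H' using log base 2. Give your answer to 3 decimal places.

0.379

Each pᵢ log₂ pᵢ term (working shown to 5 dp, full precision carried): 0.034×(-4.87832)=-0.16586, 0.014×(-6.15843)=-0.08622, 0.945×(-0.08161)=-0.07713, 0.007×(-7.15843)=-0.05011.
Sum = -0.37931, so H' = 0.379.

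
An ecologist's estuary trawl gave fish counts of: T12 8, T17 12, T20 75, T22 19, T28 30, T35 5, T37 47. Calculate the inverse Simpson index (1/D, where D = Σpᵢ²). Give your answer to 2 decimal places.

Total N = 8+12+75+19+30+5+47 = 196, so the proportions are 0.040816, 0.061224, 0.382653, 0.096939, 0.153061, 0.02551, 0.239796 (working shown to 6 dp, full precision carried).
D = 0.040816² + 0.061224² + 0.382653² + 0.096939² + 0.153061² + 0.02551² + 0.239796² = 0.001666 + 0.003748 + 0.146423 + 0.009397 + 0.023428 + 0.000651 + 0.057502 = 0.242815.
So 1/D = 4.1184, i.e. 4.12 to 2 decimal places.

4.12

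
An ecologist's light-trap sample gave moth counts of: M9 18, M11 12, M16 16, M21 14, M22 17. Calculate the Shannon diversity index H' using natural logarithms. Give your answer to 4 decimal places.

1.5994

Total N = 18+12+16+14+17 = 77, so the proportions are 0.233766, 0.155844, 0.207792, 0.181818, 0.220779 (working shown to 6 dp, full precision carried).
Each pᵢ ln pᵢ term: 0.233766×(-1.453434)=-0.339764, 0.155844×(-1.858899)=-0.289699, 0.207792×(-1.571217)=-0.326487, 0.181818×(-1.704748)=-0.309954, 0.220779×(-1.510592)=-0.333507.
Sum = -1.599410, so H' = 1.5994.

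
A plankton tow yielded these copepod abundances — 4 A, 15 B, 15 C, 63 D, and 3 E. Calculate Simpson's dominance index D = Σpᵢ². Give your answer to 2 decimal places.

Total N = 4+15+15+63+3 = 100, so the proportions are 0.04, 0.15, 0.15, 0.63, 0.03 (working shown to 4 dp, full precision carried).
D = 0.04² + 0.15² + 0.15² + 0.63² + 0.03² = 0.0016 + 0.0225 + 0.0225 + 0.3969 + 0.0009 = 0.4444.
To 2 decimal places, D = 0.44.

0.44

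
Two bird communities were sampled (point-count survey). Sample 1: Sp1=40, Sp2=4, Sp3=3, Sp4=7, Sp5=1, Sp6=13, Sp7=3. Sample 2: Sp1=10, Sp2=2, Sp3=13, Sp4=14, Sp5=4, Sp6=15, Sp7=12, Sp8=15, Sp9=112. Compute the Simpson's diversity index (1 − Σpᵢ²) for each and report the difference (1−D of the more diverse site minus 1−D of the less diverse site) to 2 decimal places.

0.02

Sample 1: N=71, proportions 0.5634, 0.0563, 0.0423, 0.0986, 0.0141, 0.1831, 0.0423, giving 1−D = 0.6324 (working shown to 4 dp, full precision carried).
Sample 2: N=197, proportions 0.0508, 0.0102, 0.066, 0.0711, 0.0203, 0.0761, 0.0609, 0.0761, 0.5685, giving 1−D = 0.6490.
Difference = |0.6324 − 0.6490| = 0.0166, i.e. 0.02 to 2 decimal places.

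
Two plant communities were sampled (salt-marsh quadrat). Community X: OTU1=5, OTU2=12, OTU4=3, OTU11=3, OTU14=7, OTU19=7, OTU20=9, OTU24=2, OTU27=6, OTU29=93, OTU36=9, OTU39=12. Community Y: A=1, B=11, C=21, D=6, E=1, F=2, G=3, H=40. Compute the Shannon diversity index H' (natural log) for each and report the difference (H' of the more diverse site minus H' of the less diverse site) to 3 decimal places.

Community X: N=168, proportions 0.02976, 0.07143, 0.01786, 0.01786, 0.04167, 0.04167, 0.05357, 0.0119, 0.03571, 0.55357, 0.05357, 0.07143, giving H' = 1.70290 (working shown to 5 dp, full precision carried).
Community Y: N=85, proportions 0.01176, 0.12941, 0.24706, 0.07059, 0.01176, 0.02353, 0.03529, 0.47059, giving H' = 1.46265.
Difference = |1.70290 − 1.46265| = 0.24025, i.e. 0.240 to 3 decimal places.

0.240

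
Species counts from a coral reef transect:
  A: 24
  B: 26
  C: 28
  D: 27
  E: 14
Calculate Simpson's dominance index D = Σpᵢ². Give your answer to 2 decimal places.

0.21

Total N = 24+26+28+27+14 = 119, so the proportions are 0.2017, 0.2185, 0.2353, 0.2269, 0.1176 (working shown to 4 dp, full precision carried).
D = 0.2017² + 0.2185² + 0.2353² + 0.2269² + 0.1176² = 0.0407 + 0.0477 + 0.0554 + 0.0515 + 0.0138 = 0.2091.
To 2 decimal places, D = 0.21.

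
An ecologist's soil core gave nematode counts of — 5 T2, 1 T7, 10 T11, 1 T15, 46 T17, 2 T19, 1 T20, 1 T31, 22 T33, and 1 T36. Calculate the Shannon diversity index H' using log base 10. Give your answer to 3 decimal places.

Total N = 5+1+10+1+46+2+1+1+22+1 = 90, so the proportions are 0.05556, 0.01111, 0.11111, 0.01111, 0.51111, 0.02222, 0.01111, 0.01111, 0.24444, 0.01111 (working shown to 5 dp, full precision carried).
Each pᵢ log₁₀ pᵢ term: 0.05556×(-1.25527)=-0.06974, 0.01111×(-1.95424)=-0.02171, 0.11111×(-0.95424)=-0.10603, 0.01111×(-1.95424)=-0.02171, 0.51111×(-0.29148)=-0.14898, 0.02222×(-1.65321)=-0.03674, 0.01111×(-1.95424)=-0.02171, 0.01111×(-1.95424)=-0.02171, 0.24444×(-0.61182)=-0.14956, 0.01111×(-1.95424)=-0.02171.
Sum = -0.61961, so H' = 0.620.

0.620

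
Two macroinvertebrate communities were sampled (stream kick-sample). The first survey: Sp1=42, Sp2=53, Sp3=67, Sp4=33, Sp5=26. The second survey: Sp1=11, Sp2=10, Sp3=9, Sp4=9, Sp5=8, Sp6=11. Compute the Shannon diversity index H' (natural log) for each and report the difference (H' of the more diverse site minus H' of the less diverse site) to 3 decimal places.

0.230

The first survey: N=221, proportions 0.19005, 0.23982, 0.30317, 0.14932, 0.11765, giving H' = 1.55555 (working shown to 5 dp, full precision carried).
The second survey: N=58, proportions 0.18966, 0.17241, 0.15517, 0.15517, 0.13793, 0.18966, giving H' = 1.78518.
Difference = |1.55555 − 1.78518| = 0.22963, i.e. 0.230 to 3 decimal places.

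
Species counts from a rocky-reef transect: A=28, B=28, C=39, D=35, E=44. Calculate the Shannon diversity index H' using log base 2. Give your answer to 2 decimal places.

Total N = 28+28+39+35+44 = 174, so the proportions are 0.1609, 0.1609, 0.2241, 0.2011, 0.2529 (working shown to 4 dp, full precision carried).
Each pᵢ log₂ pᵢ term: 0.1609×(-2.6356)=-0.4241, 0.1609×(-2.6356)=-0.4241, 0.2241×(-2.1575)=-0.4836, 0.2011×(-2.3137)=-0.4654, 0.2529×(-1.9835)=-0.5016.
Sum = -2.2988, so H' = 2.30.

2.30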